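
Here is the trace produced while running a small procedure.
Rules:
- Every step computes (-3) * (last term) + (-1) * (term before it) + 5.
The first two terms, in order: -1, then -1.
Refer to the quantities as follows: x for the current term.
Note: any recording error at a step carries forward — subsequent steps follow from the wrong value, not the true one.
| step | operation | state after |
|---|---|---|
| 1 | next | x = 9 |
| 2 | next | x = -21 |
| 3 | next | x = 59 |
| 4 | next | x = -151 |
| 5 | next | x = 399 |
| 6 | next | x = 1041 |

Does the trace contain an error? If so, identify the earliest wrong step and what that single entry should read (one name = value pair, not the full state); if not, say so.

step 6, x = -1041

step 1: x = -3*(-1) + (-1)*(-1) + (5) = 9 -> no discrepancy
step 2: x = -3*(9) + (-1)*(-1) + (5) = -21 -> agrees with the trace
step 3: x = -3*(-21) + (-1)*(9) + (5) = 59 -> exactly as logged
step 4: x = -3*(59) + (-1)*(-21) + (5) = -151 -> in agreement
step 5: x = -3*(-151) + (-1)*(59) + (5) = 399 -> exactly as logged
step 6: x = -3*(399) + (-1)*(-151) + (5) = -1041 -> first mismatch against the trace
Conclusion: step 6 carries the first error; the entry should be x = -1041.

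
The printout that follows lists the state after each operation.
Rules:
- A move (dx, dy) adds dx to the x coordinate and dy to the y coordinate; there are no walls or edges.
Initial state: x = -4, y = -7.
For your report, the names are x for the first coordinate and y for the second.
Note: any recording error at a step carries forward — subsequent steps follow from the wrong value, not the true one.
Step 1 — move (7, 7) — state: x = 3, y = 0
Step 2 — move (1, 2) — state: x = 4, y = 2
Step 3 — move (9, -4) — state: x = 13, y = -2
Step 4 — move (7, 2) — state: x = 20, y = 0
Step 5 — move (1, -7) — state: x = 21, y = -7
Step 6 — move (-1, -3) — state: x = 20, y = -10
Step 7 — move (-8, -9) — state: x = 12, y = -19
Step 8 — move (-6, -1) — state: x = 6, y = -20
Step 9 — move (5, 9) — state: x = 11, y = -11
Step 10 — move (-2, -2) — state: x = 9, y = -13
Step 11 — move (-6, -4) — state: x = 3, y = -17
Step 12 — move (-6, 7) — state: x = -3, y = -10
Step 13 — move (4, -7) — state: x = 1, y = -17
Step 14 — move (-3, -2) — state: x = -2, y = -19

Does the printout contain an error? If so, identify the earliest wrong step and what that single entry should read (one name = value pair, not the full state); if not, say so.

Recomputing the run from the initial state:
step 1: x = 3, y = 0
step 2: x = 4, y = 2
step 3: x = 13, y = -2
step 4: x = 20, y = 0
step 5: x = 21, y = -7
step 6: x = 20, y = -10
step 7: x = 12, y = -19
step 8: x = 6, y = -20
step 9: x = 11, y = -11
step 10: x = 9, y = -13
step 11: x = 3, y = -17
step 12: x = -3, y = -10
step 13: x = 1, y = -17
step 14: x = -2, y = -19
This matches the printout at every step.

no error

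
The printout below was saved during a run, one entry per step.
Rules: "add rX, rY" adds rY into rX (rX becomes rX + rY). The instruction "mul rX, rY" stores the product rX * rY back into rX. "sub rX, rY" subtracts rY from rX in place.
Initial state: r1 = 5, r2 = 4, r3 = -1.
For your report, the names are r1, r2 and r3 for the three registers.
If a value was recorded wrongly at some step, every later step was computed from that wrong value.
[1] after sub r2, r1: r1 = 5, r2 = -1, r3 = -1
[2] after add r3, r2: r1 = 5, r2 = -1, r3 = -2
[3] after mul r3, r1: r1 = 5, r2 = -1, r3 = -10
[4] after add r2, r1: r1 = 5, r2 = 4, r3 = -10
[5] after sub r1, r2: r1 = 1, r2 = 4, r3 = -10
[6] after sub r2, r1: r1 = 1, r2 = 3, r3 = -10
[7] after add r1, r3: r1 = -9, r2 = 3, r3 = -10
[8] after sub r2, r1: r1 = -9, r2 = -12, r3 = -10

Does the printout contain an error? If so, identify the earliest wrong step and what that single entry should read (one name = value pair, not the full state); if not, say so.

step 8, r2 = 12

Step 1: r2 = 4 - 5 = -1 — in agreement.
Step 2: r3 = -1 + -1 = -2 — agrees with the printout.
Step 3: r3 = -2 * 5 = -10 — matches.
Step 4: r2 = -1 + 5 = 4 — no discrepancy.
Step 5: r1 = 5 - 4 = 1 — confirmed correct.
Step 6: r2 = 4 - 1 = 3 — no discrepancy.
Step 7: r1 = 1 + -10 = -9 — agrees with the printout.
Step 8: r2 = 3 - -9 = 12 — the recorded entry deviates here.
First incorrect step: 8; the correct value is r2 = 12.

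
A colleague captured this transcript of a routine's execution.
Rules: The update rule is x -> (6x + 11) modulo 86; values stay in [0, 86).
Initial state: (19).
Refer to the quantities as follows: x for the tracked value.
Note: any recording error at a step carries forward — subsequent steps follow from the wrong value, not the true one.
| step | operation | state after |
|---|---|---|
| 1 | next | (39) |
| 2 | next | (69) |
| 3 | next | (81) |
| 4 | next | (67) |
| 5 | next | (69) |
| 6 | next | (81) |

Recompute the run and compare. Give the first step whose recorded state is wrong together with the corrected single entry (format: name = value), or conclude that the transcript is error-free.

step 2, x = 73

Step 1: x = (6*19 + 11) mod 86 = 39 — same as recorded.
Step 2: x = (6*39 + 11) mod 86 = 73 — the entry is off here.
Step 2 is the first one off; corrected, x = 73.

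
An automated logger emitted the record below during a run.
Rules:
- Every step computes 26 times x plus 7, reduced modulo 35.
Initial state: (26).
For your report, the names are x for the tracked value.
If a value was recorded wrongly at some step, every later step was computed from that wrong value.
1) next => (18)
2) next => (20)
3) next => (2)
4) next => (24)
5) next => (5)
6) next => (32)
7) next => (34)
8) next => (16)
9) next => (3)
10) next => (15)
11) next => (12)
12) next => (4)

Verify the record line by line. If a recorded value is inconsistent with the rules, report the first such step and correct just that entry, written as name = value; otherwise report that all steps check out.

step 5, x = 1

Recomputing the run from the initial state:
step 1: x = 18
step 2: x = 20
step 3: x = 2
step 4: x = 24
step 5: x = 1
step 6: x = 33
step 7: x = 25
step 8: x = 27
step 9: x = 9
step 10: x = 31
step 11: x = 8
step 12: x = 5
The first disagreement with the record is at step 5, where the value should be x = 1.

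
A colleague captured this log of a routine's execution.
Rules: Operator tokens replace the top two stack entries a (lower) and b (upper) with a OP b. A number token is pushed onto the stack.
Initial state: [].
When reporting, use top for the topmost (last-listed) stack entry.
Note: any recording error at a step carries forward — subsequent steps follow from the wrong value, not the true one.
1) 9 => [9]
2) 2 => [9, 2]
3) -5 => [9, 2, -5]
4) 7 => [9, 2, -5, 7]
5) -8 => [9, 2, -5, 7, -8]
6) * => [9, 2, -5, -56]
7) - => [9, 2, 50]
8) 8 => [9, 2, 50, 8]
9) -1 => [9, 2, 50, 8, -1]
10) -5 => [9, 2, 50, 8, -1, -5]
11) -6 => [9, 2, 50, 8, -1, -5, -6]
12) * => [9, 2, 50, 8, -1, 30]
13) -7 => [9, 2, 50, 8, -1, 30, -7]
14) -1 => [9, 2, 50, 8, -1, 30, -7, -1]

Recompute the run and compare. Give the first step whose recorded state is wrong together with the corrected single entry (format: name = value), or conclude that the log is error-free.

step 7, top = 51

step 1: push 9: top = 9 -> same as recorded
step 2: push 2: top = 2 -> verified
step 3: push -5: top = -5 -> same as recorded
step 4: push 7: top = 7 -> exactly as logged
step 5: push -8: top = -8 -> matches
step 6: 7 * -8 = -56 -> confirmed correct
step 7: -5 - -56 = 51 -> the log has a different value
Step 7 is the first one off; corrected, top = 51.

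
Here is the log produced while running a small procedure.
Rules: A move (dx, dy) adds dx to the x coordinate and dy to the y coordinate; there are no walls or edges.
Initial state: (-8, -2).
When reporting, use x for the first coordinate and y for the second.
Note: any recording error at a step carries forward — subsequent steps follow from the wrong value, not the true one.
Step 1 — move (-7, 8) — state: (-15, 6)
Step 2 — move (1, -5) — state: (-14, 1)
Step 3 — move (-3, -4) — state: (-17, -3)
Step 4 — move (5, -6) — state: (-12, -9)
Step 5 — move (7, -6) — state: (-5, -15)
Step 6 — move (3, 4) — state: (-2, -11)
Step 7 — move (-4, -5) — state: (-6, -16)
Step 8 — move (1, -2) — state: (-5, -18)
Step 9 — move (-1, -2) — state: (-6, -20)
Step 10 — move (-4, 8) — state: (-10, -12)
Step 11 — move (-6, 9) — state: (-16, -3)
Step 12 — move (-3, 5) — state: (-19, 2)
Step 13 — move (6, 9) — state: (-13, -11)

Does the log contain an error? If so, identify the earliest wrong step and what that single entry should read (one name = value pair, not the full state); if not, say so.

step 13, y = 11

Recomputing the run from the initial state:
step 1: x = -15, y = 6
step 2: x = -14, y = 1
step 3: x = -17, y = -3
step 4: x = -12, y = -9
step 5: x = -5, y = -15
step 6: x = -2, y = -11
step 7: x = -6, y = -16
step 8: x = -5, y = -18
step 9: x = -6, y = -20
step 10: x = -10, y = -12
step 11: x = -16, y = -3
step 12: x = -19, y = 2
step 13: x = -13, y = 11
The first disagreement with the log is at step 13, where the value should be y = 11.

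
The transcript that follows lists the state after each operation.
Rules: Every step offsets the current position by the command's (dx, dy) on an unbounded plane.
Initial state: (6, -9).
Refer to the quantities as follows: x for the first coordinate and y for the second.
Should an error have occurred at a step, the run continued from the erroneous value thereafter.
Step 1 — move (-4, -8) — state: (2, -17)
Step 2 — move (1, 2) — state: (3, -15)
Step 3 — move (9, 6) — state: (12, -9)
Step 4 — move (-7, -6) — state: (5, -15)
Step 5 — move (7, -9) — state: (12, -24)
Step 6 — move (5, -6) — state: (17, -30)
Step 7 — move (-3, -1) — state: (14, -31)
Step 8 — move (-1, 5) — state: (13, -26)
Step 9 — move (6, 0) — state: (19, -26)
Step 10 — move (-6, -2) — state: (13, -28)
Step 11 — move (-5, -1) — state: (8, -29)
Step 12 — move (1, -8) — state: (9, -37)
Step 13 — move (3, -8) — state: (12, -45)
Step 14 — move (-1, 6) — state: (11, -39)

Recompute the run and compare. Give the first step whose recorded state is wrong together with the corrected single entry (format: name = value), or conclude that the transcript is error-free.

no error

Step 1: x = 6 + (-4) = 2, y = -9 + (-8) = -17 — in agreement.
Step 2: x = 2 + (1) = 3, y = -17 + (2) = -15 — agrees with the transcript.
Step 3: x = 3 + (9) = 12, y = -15 + (6) = -9 — in agreement.
Step 4: x = 12 + (-7) = 5, y = -9 + (-6) = -15 — exactly as logged.
Step 5: x = 5 + (7) = 12, y = -15 + (-9) = -24 — same as recorded.
Step 6: x = 12 + (5) = 17, y = -24 + (-6) = -30 — confirmed correct.
Step 7: x = 17 + (-3) = 14, y = -30 + (-1) = -31 — consistent with the transcript.
Step 8: x = 14 + (-1) = 13, y = -31 + (5) = -26 — same as recorded.
Step 9: x = 13 + (6) = 19, y = -26 + (0) = -26 — verified.
Step 10: x = 19 + (-6) = 13, y = -26 + (-2) = -28 — checks out.
Step 11: x = 13 + (-5) = 8, y = -28 + (-1) = -29 — consistent with the transcript.
Step 12: x = 8 + (1) = 9, y = -29 + (-8) = -37 — exactly as logged.
Step 13: x = 9 + (3) = 12, y = -37 + (-8) = -45 — same as recorded.
Step 14: x = 12 + (-1) = 11, y = -45 + (6) = -39 — exactly as logged.
All steps check out; nothing to correct.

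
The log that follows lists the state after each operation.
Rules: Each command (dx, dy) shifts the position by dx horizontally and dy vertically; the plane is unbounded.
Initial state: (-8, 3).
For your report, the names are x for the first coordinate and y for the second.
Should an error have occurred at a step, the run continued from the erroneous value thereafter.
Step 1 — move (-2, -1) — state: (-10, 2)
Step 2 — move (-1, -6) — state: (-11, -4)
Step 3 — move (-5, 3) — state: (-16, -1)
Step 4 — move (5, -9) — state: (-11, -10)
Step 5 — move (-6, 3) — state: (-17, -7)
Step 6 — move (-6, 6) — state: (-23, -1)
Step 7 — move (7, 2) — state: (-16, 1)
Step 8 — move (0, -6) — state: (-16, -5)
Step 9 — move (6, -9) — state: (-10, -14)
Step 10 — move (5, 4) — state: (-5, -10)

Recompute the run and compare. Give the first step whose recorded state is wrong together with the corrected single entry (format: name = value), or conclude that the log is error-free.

1. x = -8 + (-2) = -10, y = 3 + (-1) = 2 (checks out)
2. x = -10 + (-1) = -11, y = 2 + (-6) = -4 (exactly as logged)
3. x = -11 + (-5) = -16, y = -4 + (3) = -1 (confirmed correct)
4. x = -16 + (5) = -11, y = -1 + (-9) = -10 (no discrepancy)
5. x = -11 + (-6) = -17, y = -10 + (3) = -7 (exactly as logged)
6. x = -17 + (-6) = -23, y = -7 + (6) = -1 (verified)
7. x = -23 + (7) = -16, y = -1 + (2) = 1 (exactly as logged)
8. x = -16 + (0) = -16, y = 1 + (-6) = -5 (same as recorded)
9. x = -16 + (6) = -10, y = -5 + (-9) = -14 (exactly as logged)
10. x = -10 + (5) = -5, y = -14 + (4) = -10 (confirmed correct)
Each recorded entry agrees with the recomputation.

no error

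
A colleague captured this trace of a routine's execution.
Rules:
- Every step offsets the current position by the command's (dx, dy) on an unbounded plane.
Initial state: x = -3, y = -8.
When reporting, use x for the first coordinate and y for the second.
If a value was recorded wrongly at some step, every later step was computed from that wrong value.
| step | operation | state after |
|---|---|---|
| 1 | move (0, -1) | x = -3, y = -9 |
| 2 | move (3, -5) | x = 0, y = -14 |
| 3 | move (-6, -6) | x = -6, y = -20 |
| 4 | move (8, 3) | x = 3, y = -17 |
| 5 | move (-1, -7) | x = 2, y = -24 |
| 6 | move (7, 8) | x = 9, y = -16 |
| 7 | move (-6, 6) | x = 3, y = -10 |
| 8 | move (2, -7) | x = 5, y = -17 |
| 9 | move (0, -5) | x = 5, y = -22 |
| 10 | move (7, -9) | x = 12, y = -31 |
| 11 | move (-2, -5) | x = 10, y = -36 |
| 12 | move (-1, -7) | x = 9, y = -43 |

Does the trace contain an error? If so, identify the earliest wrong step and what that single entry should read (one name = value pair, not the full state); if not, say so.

Recomputing the run from the initial state:
step 1: x = -3, y = -9
step 2: x = 0, y = -14
step 3: x = -6, y = -20
step 4: x = 2, y = -17
step 5: x = 1, y = -24
step 6: x = 8, y = -16
step 7: x = 2, y = -10
step 8: x = 4, y = -17
step 9: x = 4, y = -22
step 10: x = 11, y = -31
step 11: x = 9, y = -36
step 12: x = 8, y = -43
The first disagreement with the trace is at step 4, where the value should be x = 2.

step 4, x = 2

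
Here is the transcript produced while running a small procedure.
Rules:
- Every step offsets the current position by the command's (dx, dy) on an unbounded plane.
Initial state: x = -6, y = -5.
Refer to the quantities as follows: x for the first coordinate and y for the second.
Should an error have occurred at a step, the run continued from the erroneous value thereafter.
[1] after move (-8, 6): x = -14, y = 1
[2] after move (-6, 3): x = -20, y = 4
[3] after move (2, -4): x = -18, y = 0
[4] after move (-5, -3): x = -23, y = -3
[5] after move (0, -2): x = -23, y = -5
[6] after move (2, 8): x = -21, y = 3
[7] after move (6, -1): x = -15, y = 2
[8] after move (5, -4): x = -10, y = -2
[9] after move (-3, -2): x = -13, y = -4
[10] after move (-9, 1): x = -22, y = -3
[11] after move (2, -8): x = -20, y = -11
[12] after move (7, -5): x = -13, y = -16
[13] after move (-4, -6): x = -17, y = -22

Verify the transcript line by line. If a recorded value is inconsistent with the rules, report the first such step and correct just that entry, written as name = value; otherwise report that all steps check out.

Recomputing the run from the initial state:
step 1: x = -14, y = 1
step 2: x = -20, y = 4
step 3: x = -18, y = 0
step 4: x = -23, y = -3
step 5: x = -23, y = -5
step 6: x = -21, y = 3
step 7: x = -15, y = 2
step 8: x = -10, y = -2
step 9: x = -13, y = -4
step 10: x = -22, y = -3
step 11: x = -20, y = -11
step 12: x = -13, y = -16
step 13: x = -17, y = -22
This matches the transcript at every step.

no error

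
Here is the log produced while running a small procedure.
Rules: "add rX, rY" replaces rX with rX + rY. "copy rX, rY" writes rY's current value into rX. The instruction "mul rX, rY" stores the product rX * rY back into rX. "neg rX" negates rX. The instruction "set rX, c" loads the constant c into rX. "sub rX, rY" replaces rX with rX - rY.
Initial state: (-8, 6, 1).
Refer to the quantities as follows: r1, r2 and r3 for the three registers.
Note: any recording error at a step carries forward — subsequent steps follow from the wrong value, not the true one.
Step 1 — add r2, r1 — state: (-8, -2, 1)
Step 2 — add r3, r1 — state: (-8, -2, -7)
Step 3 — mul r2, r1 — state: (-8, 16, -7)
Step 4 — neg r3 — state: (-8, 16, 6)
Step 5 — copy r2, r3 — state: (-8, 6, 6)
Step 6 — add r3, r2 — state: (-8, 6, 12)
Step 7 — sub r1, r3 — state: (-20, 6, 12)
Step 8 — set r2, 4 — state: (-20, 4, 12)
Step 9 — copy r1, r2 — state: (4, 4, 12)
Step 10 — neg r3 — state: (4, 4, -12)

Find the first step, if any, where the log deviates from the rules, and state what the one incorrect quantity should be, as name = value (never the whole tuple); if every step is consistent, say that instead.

step 4, r3 = 7

Step 1: r2 = 6 + -8 = -2 — consistent with the log.
Step 2: r3 = 1 + -8 = -7 — verified.
Step 3: r2 = -2 * -8 = 16 — in agreement.
Step 4: r3 = -(-7) = 7 — the log has a different value.
So the first discrepancy is step 4, where the right value is r3 = 7.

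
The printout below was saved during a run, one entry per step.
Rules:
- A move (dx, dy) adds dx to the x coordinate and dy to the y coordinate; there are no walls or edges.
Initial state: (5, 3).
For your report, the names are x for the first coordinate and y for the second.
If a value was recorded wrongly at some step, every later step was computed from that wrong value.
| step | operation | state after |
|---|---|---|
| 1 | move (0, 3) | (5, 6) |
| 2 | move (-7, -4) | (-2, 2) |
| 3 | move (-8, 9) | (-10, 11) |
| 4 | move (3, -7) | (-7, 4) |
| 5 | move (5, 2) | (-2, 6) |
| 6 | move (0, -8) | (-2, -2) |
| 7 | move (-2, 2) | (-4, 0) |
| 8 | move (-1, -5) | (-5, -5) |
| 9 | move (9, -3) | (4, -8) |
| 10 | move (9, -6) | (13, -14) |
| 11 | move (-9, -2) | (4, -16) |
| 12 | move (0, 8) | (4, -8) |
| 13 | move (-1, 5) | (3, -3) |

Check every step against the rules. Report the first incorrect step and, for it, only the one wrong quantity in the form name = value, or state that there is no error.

no error

Recomputing the run from the initial state:
step 1: x = 5, y = 6
step 2: x = -2, y = 2
step 3: x = -10, y = 11
step 4: x = -7, y = 4
step 5: x = -2, y = 6
step 6: x = -2, y = -2
step 7: x = -4, y = 0
step 8: x = -5, y = -5
step 9: x = 4, y = -8
step 10: x = 13, y = -14
step 11: x = 4, y = -16
step 12: x = 4, y = -8
step 13: x = 3, y = -3
This matches the printout at every step.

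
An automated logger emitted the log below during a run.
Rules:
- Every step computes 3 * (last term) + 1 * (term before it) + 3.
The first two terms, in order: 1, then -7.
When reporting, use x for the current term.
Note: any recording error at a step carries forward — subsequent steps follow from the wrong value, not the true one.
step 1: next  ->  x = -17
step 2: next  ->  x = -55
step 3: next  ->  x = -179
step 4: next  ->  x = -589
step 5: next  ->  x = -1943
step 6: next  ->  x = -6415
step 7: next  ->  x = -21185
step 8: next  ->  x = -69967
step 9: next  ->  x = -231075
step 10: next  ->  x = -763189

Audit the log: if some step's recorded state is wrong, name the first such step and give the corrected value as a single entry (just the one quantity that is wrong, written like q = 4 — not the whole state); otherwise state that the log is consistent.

step 9, x = -231083

Recomputing the run from the initial state:
step 1: x = -17
step 2: x = -55
step 3: x = -179
step 4: x = -589
step 5: x = -1943
step 6: x = -6415
step 7: x = -21185
step 8: x = -69967
step 9: x = -231083
step 10: x = -763213
The first disagreement with the log is at step 9, where the value should be x = -231083.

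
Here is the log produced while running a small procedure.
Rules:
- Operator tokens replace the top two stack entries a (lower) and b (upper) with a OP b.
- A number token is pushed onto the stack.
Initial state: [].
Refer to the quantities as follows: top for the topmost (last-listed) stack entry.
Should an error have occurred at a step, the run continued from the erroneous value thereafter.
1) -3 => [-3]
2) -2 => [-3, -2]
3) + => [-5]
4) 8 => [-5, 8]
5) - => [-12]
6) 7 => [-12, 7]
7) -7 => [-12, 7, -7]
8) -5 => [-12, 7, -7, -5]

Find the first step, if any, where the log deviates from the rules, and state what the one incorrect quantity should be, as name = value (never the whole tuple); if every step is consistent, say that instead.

Step 1: push -3: top = -3 — checks out.
Step 2: push -2: top = -2 — confirmed correct.
Step 3: -3 + -2 = -5 — no discrepancy.
Step 4: push 8: top = 8 — agrees with the log.
Step 5: -5 - 8 = -13 — not what was recorded.
First deviation found at step 5; the corrected entry is top = -13.

step 5, top = -13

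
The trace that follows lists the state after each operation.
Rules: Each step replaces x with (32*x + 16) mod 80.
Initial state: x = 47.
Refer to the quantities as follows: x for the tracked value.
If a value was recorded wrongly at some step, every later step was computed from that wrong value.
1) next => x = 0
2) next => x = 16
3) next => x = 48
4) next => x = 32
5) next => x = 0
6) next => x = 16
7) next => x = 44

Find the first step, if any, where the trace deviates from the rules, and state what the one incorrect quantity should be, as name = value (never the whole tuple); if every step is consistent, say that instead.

step 1: x = (32*47 + 16) mod 80 = 0 -> no discrepancy
step 2: x = (32*0 + 16) mod 80 = 16 -> confirmed correct
step 3: x = (32*16 + 16) mod 80 = 48 -> agrees with the trace
step 4: x = (32*48 + 16) mod 80 = 32 -> consistent with the trace
step 5: x = (32*32 + 16) mod 80 = 0 -> consistent with the trace
step 6: x = (32*0 + 16) mod 80 = 16 -> checks out
step 7: x = (32*16 + 16) mod 80 = 48 -> a discrepancy with the trace
First incorrect step: 7; the correct value is x = 48.

step 7, x = 48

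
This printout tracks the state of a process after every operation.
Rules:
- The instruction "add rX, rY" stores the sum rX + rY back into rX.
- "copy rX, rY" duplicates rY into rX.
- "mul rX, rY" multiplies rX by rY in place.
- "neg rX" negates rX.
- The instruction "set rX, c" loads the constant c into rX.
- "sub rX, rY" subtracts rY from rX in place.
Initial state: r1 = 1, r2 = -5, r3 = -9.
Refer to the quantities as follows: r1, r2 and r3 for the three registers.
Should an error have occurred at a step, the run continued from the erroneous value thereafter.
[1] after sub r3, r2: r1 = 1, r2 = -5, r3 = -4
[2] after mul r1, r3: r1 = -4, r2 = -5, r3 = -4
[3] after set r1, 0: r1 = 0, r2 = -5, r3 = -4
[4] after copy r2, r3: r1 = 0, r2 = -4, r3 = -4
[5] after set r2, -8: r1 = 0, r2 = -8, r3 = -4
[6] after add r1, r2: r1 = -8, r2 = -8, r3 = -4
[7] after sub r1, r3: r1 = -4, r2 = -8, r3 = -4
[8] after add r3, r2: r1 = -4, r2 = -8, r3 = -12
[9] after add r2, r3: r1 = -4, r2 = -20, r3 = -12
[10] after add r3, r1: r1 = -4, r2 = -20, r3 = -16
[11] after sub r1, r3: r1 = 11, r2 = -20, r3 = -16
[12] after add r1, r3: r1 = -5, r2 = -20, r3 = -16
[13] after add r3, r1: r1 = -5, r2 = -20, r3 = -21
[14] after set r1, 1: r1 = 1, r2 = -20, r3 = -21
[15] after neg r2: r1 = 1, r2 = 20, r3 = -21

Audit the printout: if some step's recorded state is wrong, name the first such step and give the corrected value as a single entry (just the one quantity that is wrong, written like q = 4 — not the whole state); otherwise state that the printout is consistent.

step 11, r1 = 12

step 1: r3 = -9 - -5 = -4 -> in agreement
step 2: r1 = 1 * -4 = -4 -> matches
step 3: r1 = 0 -> agrees with the printout
step 4: r2 = -4 -> checks out
step 5: r2 = -8 -> agrees with the printout
step 6: r1 = 0 + -8 = -8 -> agrees with the printout
step 7: r1 = -8 - -4 = -4 -> in agreement
step 8: r3 = -4 + -8 = -12 -> agrees with the printout
step 9: r2 = -8 + -12 = -20 -> exactly as logged
step 10: r3 = -12 + -4 = -16 -> exactly as logged
step 11: r1 = -4 - -16 = 12 -> the printout disagrees here
First deviation found at step 11; the corrected entry is r1 = 12.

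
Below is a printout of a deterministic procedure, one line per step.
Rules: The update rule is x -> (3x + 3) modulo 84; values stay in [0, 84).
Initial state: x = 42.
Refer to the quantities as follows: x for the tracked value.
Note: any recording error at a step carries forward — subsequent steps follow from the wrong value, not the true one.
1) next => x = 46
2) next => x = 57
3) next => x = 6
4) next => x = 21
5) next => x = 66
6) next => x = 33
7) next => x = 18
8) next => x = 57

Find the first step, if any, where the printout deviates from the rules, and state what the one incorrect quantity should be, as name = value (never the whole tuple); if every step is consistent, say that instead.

step 1, x = 45

Recomputing the run from the initial state:
step 1: x = 45
step 2: x = 54
step 3: x = 81
step 4: x = 78
step 5: x = 69
step 6: x = 42
step 7: x = 45
step 8: x = 54
The first disagreement with the printout is at step 1, where the value should be x = 45.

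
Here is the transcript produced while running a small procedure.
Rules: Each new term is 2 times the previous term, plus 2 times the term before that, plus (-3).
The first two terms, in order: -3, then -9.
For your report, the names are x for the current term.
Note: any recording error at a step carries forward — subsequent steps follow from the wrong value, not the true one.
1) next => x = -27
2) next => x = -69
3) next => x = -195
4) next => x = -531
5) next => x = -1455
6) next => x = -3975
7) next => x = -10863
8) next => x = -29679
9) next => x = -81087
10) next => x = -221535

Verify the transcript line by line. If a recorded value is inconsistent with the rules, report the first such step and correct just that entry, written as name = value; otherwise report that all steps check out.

step 2, x = -75

1. x = 2*(-9) + (2)*(-3) + (-3) = -27 (verified)
2. x = 2*(-27) + (2)*(-9) + (-3) = -75 (not what was recorded)
Step 2 is the first one off; corrected, x = -75.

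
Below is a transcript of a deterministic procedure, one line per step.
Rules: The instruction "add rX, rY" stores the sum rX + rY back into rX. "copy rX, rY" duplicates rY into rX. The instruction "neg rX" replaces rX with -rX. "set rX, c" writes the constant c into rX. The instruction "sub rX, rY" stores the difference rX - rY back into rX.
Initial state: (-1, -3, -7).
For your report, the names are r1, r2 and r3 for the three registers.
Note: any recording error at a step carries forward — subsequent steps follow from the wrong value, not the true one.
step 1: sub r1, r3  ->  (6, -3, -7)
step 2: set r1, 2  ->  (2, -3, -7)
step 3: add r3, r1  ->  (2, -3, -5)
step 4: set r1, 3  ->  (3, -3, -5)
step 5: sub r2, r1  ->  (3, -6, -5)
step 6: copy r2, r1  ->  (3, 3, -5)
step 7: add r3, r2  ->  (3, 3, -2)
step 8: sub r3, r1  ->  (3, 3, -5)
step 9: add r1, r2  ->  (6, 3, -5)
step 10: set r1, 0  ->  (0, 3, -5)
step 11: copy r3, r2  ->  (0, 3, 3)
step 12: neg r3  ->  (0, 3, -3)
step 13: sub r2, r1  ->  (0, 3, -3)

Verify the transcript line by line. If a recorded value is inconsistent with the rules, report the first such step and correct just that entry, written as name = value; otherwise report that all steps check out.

1. r1 = -1 - -7 = 6 (agrees with the transcript)
2. r1 = 2 (exactly as logged)
3. r3 = -7 + 2 = -5 (agrees with the transcript)
4. r1 = 3 (no discrepancy)
5. r2 = -3 - 3 = -6 (consistent with the transcript)
6. r2 = 3 (matches)
7. r3 = -5 + 3 = -2 (exactly as logged)
8. r3 = -2 - 3 = -5 (exactly as logged)
9. r1 = 3 + 3 = 6 (matches)
10. r1 = 0 (no discrepancy)
11. r3 = 3 (confirmed correct)
12. r3 = -(3) = -3 (consistent with the transcript)
13. r2 = 3 - 0 = 3 (checks out)
Every step is consistent.

no error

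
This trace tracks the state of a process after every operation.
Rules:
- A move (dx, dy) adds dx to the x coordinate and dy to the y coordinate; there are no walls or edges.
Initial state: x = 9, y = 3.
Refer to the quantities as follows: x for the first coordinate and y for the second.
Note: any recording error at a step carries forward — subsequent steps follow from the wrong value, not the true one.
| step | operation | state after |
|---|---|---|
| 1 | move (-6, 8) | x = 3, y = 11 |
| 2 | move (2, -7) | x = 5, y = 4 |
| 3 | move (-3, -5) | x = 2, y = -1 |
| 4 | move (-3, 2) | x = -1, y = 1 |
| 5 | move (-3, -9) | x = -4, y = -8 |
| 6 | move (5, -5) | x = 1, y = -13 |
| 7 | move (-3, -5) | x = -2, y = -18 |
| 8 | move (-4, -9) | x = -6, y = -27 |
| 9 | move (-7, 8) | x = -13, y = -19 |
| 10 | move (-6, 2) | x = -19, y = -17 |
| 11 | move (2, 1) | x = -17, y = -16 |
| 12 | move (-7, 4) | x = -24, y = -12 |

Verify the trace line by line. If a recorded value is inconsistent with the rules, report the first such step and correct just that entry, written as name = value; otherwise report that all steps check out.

no error

Recomputing the run from the initial state:
step 1: x = 3, y = 11
step 2: x = 5, y = 4
step 3: x = 2, y = -1
step 4: x = -1, y = 1
step 5: x = -4, y = -8
step 6: x = 1, y = -13
step 7: x = -2, y = -18
step 8: x = -6, y = -27
step 9: x = -13, y = -19
step 10: x = -19, y = -17
step 11: x = -17, y = -16
step 12: x = -24, y = -12
This matches the trace at every step.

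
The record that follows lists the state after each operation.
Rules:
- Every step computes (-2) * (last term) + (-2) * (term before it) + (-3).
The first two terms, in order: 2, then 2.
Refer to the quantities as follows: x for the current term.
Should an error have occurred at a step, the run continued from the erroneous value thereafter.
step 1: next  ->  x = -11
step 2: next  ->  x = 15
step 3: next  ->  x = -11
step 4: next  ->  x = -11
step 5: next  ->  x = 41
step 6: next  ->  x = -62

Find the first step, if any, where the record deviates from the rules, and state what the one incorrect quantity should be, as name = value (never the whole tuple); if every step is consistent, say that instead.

step 1: x = -2*(2) + (-2)*(2) + (-3) = -11 -> checks out
step 2: x = -2*(-11) + (-2)*(2) + (-3) = 15 -> agrees with the record
step 3: x = -2*(15) + (-2)*(-11) + (-3) = -11 -> confirmed correct
step 4: x = -2*(-11) + (-2)*(15) + (-3) = -11 -> in agreement
step 5: x = -2*(-11) + (-2)*(-11) + (-3) = 41 -> checks out
step 6: x = -2*(41) + (-2)*(-11) + (-3) = -63 -> the recorded entry deviates here
That makes step 6 the first incorrect line — x = -63 is what it should show.

step 6, x = -63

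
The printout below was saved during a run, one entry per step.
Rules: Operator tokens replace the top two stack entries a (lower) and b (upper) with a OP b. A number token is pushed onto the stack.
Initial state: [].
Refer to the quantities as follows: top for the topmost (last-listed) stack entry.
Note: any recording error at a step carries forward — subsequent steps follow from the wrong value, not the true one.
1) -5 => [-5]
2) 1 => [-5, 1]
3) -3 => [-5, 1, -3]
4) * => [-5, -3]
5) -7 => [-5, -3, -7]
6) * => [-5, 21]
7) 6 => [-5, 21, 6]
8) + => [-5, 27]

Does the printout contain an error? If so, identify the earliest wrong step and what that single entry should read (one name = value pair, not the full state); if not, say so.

1. push -5: top = -5 (verified)
2. push 1: top = 1 (agrees with the printout)
3. push -3: top = -3 (matches)
4. 1 * -3 = -3 (same as recorded)
5. push -7: top = -7 (in agreement)
6. -3 * -7 = 21 (agrees with the printout)
7. push 6: top = 6 (consistent with the printout)
8. 21 + 6 = 27 (exactly as logged)
Every step is consistent.

no error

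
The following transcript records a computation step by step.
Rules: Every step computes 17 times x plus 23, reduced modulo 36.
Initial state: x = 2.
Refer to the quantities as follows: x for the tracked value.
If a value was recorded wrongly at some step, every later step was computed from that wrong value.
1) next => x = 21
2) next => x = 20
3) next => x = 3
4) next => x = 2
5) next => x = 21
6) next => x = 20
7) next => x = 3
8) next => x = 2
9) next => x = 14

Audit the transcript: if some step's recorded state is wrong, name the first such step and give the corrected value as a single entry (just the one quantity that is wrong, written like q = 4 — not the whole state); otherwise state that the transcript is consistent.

Step 1: x = (17*2 + 23) mod 36 = 21 — exactly as logged.
Step 2: x = (17*21 + 23) mod 36 = 20 — matches.
Step 3: x = (17*20 + 23) mod 36 = 3 — verified.
Step 4: x = (17*3 + 23) mod 36 = 2 — no discrepancy.
Step 5: x = (17*2 + 23) mod 36 = 21 — no discrepancy.
Step 6: x = (17*21 + 23) mod 36 = 20 — exactly as logged.
Step 7: x = (17*20 + 23) mod 36 = 3 — same as recorded.
Step 8: x = (17*3 + 23) mod 36 = 2 — in agreement.
Step 9: x = (17*2 + 23) mod 36 = 21 — not what was recorded.
Step 9 is the first one off; corrected, x = 21.

step 9, x = 21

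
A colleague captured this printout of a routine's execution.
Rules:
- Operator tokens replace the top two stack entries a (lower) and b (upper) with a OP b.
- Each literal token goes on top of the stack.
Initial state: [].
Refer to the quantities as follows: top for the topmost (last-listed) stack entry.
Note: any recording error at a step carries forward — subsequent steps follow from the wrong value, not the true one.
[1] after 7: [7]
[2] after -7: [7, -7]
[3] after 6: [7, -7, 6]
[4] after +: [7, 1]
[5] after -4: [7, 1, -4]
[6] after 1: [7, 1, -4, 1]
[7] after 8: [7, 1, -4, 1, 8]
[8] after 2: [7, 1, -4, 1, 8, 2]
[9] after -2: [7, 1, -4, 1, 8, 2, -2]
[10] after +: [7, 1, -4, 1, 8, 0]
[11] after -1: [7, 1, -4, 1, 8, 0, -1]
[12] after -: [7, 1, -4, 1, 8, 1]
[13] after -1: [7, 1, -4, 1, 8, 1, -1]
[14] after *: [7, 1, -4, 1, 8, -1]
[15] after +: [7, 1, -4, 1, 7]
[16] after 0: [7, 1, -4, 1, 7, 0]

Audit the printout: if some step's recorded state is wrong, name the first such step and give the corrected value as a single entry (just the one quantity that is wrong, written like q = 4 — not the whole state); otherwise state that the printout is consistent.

step 4, top = -1

1. push 7: top = 7 (matches)
2. push -7: top = -7 (exactly as logged)
3. push 6: top = 6 (agrees with the printout)
4. -7 + 6 = -1 (the entry is off here)
That makes step 4 the first incorrect line — top = -1 is what it should show.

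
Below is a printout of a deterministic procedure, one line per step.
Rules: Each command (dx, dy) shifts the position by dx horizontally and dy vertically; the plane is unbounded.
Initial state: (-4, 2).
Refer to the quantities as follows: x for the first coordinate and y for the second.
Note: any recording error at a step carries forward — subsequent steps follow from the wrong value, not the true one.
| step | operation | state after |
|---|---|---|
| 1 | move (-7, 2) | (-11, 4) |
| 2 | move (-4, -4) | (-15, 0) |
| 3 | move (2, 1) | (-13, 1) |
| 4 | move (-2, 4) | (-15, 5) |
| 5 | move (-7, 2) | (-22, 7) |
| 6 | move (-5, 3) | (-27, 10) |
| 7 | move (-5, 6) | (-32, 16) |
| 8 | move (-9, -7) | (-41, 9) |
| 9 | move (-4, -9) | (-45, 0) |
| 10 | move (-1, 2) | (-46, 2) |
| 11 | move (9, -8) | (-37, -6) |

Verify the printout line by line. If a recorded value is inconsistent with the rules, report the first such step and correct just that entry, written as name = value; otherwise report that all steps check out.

no error

Recomputing the run from the initial state:
step 1: x = -11, y = 4
step 2: x = -15, y = 0
step 3: x = -13, y = 1
step 4: x = -15, y = 5
step 5: x = -22, y = 7
step 6: x = -27, y = 10
step 7: x = -32, y = 16
step 8: x = -41, y = 9
step 9: x = -45, y = 0
step 10: x = -46, y = 2
step 11: x = -37, y = -6
This matches the printout at every step.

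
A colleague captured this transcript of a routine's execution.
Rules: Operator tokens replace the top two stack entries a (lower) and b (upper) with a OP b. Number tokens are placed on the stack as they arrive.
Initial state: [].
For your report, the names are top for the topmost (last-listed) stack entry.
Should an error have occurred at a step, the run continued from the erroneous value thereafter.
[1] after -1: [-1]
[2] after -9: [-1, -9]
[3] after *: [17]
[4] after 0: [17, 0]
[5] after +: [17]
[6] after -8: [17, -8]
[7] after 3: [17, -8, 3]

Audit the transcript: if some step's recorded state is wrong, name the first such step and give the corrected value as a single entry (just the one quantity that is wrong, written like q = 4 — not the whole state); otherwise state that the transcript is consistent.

step 3, top = 9

step 1: push -1: top = -1 -> matches
step 2: push -9: top = -9 -> consistent with the transcript
step 3: -1 * -9 = 9 -> the transcript disagrees here
The audit stops at step 3: the recorded entry is wrong and should be top = 9.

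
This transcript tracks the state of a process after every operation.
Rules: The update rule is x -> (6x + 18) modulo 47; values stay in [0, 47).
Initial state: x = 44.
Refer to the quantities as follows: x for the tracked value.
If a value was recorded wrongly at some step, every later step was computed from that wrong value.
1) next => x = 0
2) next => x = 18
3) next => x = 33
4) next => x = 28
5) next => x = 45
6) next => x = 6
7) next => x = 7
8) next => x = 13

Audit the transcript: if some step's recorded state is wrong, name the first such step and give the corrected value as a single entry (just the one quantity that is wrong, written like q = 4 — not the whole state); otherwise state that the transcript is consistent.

Recomputing the run from the initial state:
step 1: x = 0
step 2: x = 18
step 3: x = 32
step 4: x = 22
step 5: x = 9
step 6: x = 25
step 7: x = 27
step 8: x = 39
The first disagreement with the transcript is at step 3, where the value should be x = 32.

step 3, x = 32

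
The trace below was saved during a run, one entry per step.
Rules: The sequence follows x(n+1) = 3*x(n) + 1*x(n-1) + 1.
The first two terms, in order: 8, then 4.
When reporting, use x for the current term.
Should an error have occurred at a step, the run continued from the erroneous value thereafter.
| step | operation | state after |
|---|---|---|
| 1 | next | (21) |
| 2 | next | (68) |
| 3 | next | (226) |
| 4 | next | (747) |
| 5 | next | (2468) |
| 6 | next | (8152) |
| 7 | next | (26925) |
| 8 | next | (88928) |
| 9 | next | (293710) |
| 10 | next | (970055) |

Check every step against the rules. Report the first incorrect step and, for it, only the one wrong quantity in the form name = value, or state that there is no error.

Step 1: x = 3*(4) + (1)*(8) + (1) = 21 — confirmed correct.
Step 2: x = 3*(21) + (1)*(4) + (1) = 68 — confirmed correct.
Step 3: x = 3*(68) + (1)*(21) + (1) = 226 — exactly as logged.
Step 4: x = 3*(226) + (1)*(68) + (1) = 747 — in agreement.
Step 5: x = 3*(747) + (1)*(226) + (1) = 2468 — consistent with the trace.
Step 6: x = 3*(2468) + (1)*(747) + (1) = 8152 — in agreement.
Step 7: x = 3*(8152) + (1)*(2468) + (1) = 26925 — confirmed correct.
Step 8: x = 3*(26925) + (1)*(8152) + (1) = 88928 — agrees with the trace.
Step 9: x = 3*(88928) + (1)*(26925) + (1) = 293710 — same as recorded.
Step 10: x = 3*(293710) + (1)*(88928) + (1) = 970059 — the recorded entry deviates here.
Conclusion: step 10 carries the first error; the entry should be x = 970059.

step 10, x = 970059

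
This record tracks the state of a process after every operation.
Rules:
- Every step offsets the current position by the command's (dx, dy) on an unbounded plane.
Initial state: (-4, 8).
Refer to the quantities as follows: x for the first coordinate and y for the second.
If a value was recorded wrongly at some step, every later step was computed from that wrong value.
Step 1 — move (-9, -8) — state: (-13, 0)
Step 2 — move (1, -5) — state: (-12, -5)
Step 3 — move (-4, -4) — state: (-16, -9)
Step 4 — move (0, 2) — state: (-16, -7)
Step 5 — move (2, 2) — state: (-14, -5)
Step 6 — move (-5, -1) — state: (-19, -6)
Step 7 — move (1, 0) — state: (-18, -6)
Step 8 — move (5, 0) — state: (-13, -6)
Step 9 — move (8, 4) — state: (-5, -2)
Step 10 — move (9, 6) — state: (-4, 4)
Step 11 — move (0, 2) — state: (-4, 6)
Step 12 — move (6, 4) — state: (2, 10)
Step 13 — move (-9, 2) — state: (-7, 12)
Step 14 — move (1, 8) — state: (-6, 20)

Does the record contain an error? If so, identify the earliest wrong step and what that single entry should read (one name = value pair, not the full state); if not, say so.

step 10, x = 4

Recomputing the run from the initial state:
step 1: x = -13, y = 0
step 2: x = -12, y = -5
step 3: x = -16, y = -9
step 4: x = -16, y = -7
step 5: x = -14, y = -5
step 6: x = -19, y = -6
step 7: x = -18, y = -6
step 8: x = -13, y = -6
step 9: x = -5, y = -2
step 10: x = 4, y = 4
step 11: x = 4, y = 6
step 12: x = 10, y = 10
step 13: x = 1, y = 12
step 14: x = 2, y = 20
The first disagreement with the record is at step 10, where the value should be x = 4.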